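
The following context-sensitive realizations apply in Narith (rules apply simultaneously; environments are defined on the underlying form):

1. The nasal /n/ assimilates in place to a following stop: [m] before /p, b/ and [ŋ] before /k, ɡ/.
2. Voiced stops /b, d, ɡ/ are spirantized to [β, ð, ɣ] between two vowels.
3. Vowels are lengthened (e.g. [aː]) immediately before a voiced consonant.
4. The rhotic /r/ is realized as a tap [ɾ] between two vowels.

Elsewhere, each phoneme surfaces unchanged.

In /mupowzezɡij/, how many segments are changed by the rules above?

Segments that undergo a rule: /o/ → [oː] (rule 3); /e/ → [eː] (rule 3); /i/ → [iː] (rule 3).
All other segments surface unchanged.

3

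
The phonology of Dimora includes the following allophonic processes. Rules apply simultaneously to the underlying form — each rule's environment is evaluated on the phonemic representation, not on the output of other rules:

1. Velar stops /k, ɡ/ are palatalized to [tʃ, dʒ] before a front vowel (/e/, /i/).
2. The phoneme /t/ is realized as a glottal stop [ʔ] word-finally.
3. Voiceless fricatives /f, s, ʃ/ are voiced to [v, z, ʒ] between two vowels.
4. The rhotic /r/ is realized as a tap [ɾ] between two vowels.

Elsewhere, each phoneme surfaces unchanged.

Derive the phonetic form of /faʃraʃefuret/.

[faʃraʒevuɾeʔ]

/f/ (word-initial) fails the environment for rule 3, so it stays [f].
/a/ stays [a].
/ʃ/ — between /a/ and /r/; rule 3 does not apply here → [ʃ].
/r/ (between /ʃ/ and /a/) is in the target of rule 4 but the environment (between two vowels) is not met → [r].
/a/ (between /r/ and /ʃ/): no rule targets it → [a].
Rule 3 applies to /ʃ/ (between /a/ and /e/: between two vowels) → [ʒ].
/e/ (between /ʃ/ and /f/): no rule targets it → [e].
/f/ (between /e/ and /u/): between two vowels, so rule 3 applies → [v].
/u/ — not in any rule's target class → [u].
/r/ — between /u/ and /e/, between two vowels — surfaces as [ɾ] (rule 4).
/e/ — not in any rule's target class → [e].
/t/ — word-final, word-finally — surfaces as [ʔ] (rule 2).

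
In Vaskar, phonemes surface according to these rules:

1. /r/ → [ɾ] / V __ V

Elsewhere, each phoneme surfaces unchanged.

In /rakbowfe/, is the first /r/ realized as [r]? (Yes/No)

Yes

/r/ (word-initial) fails the environment for rule 1, so it stays [r].
The actual realization is [r], which matches [r].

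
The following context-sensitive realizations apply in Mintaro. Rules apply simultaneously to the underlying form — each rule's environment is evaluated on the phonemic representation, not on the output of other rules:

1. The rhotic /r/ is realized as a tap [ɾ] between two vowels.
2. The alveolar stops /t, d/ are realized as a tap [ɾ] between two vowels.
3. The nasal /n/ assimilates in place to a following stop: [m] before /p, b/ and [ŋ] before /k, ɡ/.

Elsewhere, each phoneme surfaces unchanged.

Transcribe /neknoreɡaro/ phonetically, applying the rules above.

[neknoɾeɡaɾo]

/n/ (word-initial): rule 3 targets it, but not before a labial or velar stop → unchanged [n].
/n/ — between /k/ and /o/; rule 3 does not apply here → [n].
Rule 1 applies to /r/ (between /o/ and /e/: between two vowels) → [ɾ].
/r/ (between /a/ and /o/): between two vowels, so rule 1 applies → [ɾ].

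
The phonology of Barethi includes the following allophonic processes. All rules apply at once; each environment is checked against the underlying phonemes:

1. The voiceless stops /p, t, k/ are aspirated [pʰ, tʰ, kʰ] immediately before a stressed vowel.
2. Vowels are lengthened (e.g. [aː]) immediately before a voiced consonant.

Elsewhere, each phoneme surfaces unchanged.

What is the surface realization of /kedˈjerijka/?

[keːdˈjeːriːjka]

/k/ (word-initial): rule 1 targets it, but not immediately before a stressed vowel → unchanged [k].
/e/ — between /k/ and /d/, before a voiced consonant — surfaces as [eː] (rule 2).
/d/ — not in any rule's target class → [d].
/j/ stays [j].
/e/ meets the environment for rule 2 (before a voiced consonant) → [eː].
/r/ stays [r].
Rule 2 applies to /i/ (between /r/ and /j/: before a voiced consonant) → [iː].
/j/ (between /i/ and /k/): no rule targets it → [j].
/k/ (between /j/ and /a/) is in the target of rule 1 but the environment (immediately before a stressed vowel) is not met → [k].
/a/ — word-final; rule 2 does not apply here → [a].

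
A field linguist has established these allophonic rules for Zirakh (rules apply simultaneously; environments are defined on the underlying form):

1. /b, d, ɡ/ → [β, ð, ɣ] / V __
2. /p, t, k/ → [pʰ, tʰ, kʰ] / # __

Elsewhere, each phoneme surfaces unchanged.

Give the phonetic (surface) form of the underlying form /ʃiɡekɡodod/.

/ʃ/ (word-initial): no rule targets it → [ʃ].
/i/ (between /ʃ/ and /ɡ/): no rule targets it → [i].
/ɡ/ meets the environment for rule 1 (immediately after a vowel) → [ɣ].
/e/ (between /ɡ/ and /k/): no rule targets it → [e].
/k/ — between /e/ and /ɡ/; rule 2 does not apply here → [k].
/ɡ/ (between /k/ and /o/): rule 1 targets it, but not immediately after a vowel → unchanged [ɡ].
/o/ (between /ɡ/ and /d/): no rule targets it → [o].
/d/ (between /o/ and /o/): immediately after a vowel, so rule 1 applies → [ð].
/o/ stays [o].
/d/ meets the environment for rule 1 (immediately after a vowel) → [ð].

[ʃiɣekɡoðoð]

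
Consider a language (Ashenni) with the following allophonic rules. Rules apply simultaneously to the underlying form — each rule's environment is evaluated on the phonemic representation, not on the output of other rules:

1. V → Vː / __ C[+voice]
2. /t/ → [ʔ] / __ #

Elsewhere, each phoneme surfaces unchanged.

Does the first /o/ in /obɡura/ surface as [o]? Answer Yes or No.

/o/ meets the environment for rule 1 (before a voiced consonant) → [oː].
The actual realization is [oː], not [o].

No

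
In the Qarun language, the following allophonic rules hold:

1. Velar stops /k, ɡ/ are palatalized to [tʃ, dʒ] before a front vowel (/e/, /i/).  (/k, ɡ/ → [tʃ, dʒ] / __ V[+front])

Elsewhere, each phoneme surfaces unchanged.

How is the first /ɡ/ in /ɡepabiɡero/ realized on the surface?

Rule 1 applies to /ɡ/ (word-initial: before a front vowel) → [dʒ].

[dʒ]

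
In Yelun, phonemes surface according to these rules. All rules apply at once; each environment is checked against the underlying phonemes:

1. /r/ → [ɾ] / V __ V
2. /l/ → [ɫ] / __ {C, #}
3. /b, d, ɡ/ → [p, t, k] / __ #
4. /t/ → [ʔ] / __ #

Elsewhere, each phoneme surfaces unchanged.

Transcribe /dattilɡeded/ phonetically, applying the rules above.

/d/ (word-initial) fails the environment for rule 3, so it stays [d].
/t/ (between /a/ and /t/): rule 4 targets it, but not word-finally → unchanged [t].
/t/ — between /t/ and /i/; rule 4 does not apply here → [t].
/l/ meets the environment for rule 2 (word-finally or immediately before a consonant) → [ɫ].
/ɡ/ — between /l/ and /e/; rule 3 does not apply here → [ɡ].
/d/ (between /e/ and /e/) fails the environment for rule 3, so it stays [d].
/d/ (word-final): word-finally, so rule 3 applies → [t].

[dattiɫɡedet]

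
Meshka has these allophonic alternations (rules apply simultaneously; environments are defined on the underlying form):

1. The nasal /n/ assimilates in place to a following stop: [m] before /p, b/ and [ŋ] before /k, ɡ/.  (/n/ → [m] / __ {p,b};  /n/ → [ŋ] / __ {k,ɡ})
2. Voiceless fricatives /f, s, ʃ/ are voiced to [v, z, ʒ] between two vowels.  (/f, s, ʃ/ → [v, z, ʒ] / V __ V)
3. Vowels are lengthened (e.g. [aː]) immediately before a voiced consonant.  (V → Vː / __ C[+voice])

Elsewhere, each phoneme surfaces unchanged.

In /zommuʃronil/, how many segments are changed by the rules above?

Segments that undergo a rule: /o/ → [oː] (rule 3); /o/ → [oː] (rule 3); /i/ → [iː] (rule 3).
All other segments surface unchanged.

3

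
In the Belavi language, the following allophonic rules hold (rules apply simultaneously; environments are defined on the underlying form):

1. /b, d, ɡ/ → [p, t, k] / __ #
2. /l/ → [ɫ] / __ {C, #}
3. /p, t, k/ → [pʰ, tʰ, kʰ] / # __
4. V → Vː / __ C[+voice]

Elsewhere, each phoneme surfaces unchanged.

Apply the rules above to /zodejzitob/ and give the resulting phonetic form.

[zoːdeːjzitoːp]

/z/ (word-initial) is unaffected → [z].
/o/ (between /z/ and /d/) occurs before a voiced consonant → [oː] by rule 4.
/d/ (between /o/ and /e/) is in the target of rule 1 but the environment (word-finally) is not met → [d].
/e/ — between /d/ and /j/, before a voiced consonant — surfaces as [eː] (rule 4).
/j/ stays [j].
/z/ (between /j/ and /i/) is unaffected → [z].
/i/ (between /z/ and /t/) is in the target of rule 4 but the environment (before a voiced consonant) is not met → [i].
/t/ (between /i/ and /o/) fails the environment for rule 3, so it stays [t].
Rule 4 applies to /o/ (between /t/ and /b/: before a voiced consonant) → [oː].
/b/ meets the environment for rule 1 (word-finally) → [p].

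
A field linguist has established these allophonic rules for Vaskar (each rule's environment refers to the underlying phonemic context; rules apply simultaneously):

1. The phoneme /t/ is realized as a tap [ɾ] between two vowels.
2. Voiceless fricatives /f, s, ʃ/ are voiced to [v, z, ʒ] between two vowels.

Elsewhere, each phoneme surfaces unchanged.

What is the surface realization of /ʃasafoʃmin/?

[ʃazavoʃmin]

/ʃ/ (word-initial) is in the target of rule 2 but the environment (between two vowels) is not met → [ʃ].
/a/ (between /ʃ/ and /s/): no rule targets it → [a].
Rule 2 applies to /s/ (between /a/ and /a/: between two vowels) → [z].
/a/ (between /s/ and /f/): no rule targets it → [a].
/f/ — between /a/ and /o/, between two vowels — surfaces as [v] (rule 2).
/o/ stays [o].
/ʃ/ (between /o/ and /m/) fails the environment for rule 2, so it stays [ʃ].
/m/ stays [m].
/i/ stays [i].
/n/ — not in any rule's target class → [n].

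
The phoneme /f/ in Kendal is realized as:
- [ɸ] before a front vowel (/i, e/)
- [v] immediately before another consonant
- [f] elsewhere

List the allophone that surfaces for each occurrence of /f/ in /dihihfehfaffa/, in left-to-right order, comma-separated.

[ɸ], [f], [v], [f]

Occurrence 1 (position 6): before a front vowel (/i, e/) → [ɸ].
Occurrence 2 (position 9): no conditioning environment matches → elsewhere allophone [f].
Occurrence 3 (position 11): immediately before another consonant → [v].
Occurrence 4 (position 12): no conditioning environment matches → elsewhere allophone [f].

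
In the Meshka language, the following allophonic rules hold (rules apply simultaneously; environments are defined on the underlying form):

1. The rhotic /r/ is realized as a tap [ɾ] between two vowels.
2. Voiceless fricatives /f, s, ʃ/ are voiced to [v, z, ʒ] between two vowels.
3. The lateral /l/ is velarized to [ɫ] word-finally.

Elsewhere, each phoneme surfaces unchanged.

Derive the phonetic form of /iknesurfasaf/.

/i/ stays [i].
/k/ — not in any rule's target class → [k].
/n/ (between /k/ and /e/): no rule targets it → [n].
/e/ (between /n/ and /s/) is unaffected → [e].
Rule 2 applies to /s/ (between /e/ and /u/: between two vowels) → [z].
/u/ — not in any rule's target class → [u].
/r/ (between /u/ and /f/): rule 1 targets it, but not between two vowels → unchanged [r].
/f/ (between /r/ and /a/) fails the environment for rule 2, so it stays [f].
/a/ stays [a].
/s/ (between /a/ and /a/) occurs between two vowels → [z] by rule 2.
/a/ (between /s/ and /f/) is unaffected → [a].
/f/ — word-final; rule 2 does not apply here → [f].

[iknezurfazaf]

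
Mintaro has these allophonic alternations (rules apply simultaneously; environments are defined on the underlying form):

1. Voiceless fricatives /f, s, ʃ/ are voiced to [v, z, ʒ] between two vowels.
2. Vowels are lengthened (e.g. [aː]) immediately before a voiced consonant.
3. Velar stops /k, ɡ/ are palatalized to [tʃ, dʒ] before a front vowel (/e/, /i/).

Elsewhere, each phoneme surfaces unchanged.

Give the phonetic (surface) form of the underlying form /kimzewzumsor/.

[tʃiːmzeːwzuːmsoːr]

/k/ — word-initial, before a front vowel — surfaces as [tʃ] (rule 3).
/i/ (between /k/ and /m/): before a voiced consonant, so rule 2 applies → [iː].
/m/ (between /i/ and /z/) is unaffected → [m].
/z/ — not in any rule's target class → [z].
/e/ (between /z/ and /w/) occurs before a voiced consonant → [eː] by rule 2.
/w/ stays [w].
/z/ stays [z].
/u/ — between /z/ and /m/, before a voiced consonant — surfaces as [uː] (rule 2).
/m/ stays [m].
/s/ (between /m/ and /o/) fails the environment for rule 1, so it stays [s].
/o/ (between /s/ and /r/): before a voiced consonant, so rule 2 applies → [oː].
/r/ (word-final): no rule targets it → [r].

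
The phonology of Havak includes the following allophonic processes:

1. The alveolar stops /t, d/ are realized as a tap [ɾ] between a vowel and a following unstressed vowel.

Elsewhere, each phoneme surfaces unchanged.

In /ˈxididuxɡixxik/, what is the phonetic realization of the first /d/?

[ɾ]

/d/ meets the environment for rule 1 (between a vowel and a following unstressed vowel) → [ɾ].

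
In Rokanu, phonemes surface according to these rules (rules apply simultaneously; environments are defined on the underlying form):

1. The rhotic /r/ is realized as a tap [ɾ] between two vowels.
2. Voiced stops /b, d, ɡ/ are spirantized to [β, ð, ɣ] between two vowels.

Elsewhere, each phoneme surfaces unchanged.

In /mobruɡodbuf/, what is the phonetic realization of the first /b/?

/b/ — between /o/ and /r/; rule 2 does not apply here → [b].

[b]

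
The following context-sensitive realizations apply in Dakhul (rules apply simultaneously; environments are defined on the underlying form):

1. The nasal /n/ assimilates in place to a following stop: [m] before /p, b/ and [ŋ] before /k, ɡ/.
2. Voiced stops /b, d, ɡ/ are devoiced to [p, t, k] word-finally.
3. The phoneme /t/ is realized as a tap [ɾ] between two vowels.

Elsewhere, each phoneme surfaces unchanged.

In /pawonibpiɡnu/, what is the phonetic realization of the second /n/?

/n/ (between /ɡ/ and /u/) is in the target of rule 1 but the environment (before a labial or velar stop) is not met → [n].

[n]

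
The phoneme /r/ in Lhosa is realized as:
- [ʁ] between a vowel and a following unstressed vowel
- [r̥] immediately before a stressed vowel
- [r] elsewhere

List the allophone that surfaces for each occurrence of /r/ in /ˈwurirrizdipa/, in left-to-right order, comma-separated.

Occurrence 1 (position 3): between a vowel and a following unstressed vowel → [ʁ].
Occurrence 2 (position 5): no conditioning environment matches → elsewhere allophone [r].
Occurrence 3 (position 6): no conditioning environment matches → elsewhere allophone [r].

[ʁ], [r], [r]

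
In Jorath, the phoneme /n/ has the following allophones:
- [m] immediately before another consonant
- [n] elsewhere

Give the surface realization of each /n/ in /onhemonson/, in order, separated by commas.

Occurrence 1 (position 2): immediately before another consonant → [m].
Occurrence 2 (position 7): immediately before another consonant → [m].
Occurrence 3 (position 10): no conditioning environment matches → elsewhere allophone [n].

[m], [m], [n]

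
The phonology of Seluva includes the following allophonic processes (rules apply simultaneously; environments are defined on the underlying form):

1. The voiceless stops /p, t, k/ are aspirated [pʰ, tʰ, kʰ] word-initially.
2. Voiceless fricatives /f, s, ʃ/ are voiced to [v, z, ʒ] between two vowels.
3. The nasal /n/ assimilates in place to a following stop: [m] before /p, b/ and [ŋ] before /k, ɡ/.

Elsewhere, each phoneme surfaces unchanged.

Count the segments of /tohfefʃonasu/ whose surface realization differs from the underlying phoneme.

2

Segments that undergo a rule: /t/ → [tʰ] (rule 1); /s/ → [z] (rule 2).
All other segments surface unchanged.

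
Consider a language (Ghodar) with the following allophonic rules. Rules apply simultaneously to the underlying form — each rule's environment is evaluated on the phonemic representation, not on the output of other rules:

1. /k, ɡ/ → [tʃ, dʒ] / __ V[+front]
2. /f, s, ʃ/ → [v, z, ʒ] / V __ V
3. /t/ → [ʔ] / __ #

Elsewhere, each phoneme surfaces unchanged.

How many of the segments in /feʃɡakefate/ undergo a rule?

Segments that undergo a rule: /k/ → [tʃ] (rule 1); /f/ → [v] (rule 2).
All other segments surface unchanged.

2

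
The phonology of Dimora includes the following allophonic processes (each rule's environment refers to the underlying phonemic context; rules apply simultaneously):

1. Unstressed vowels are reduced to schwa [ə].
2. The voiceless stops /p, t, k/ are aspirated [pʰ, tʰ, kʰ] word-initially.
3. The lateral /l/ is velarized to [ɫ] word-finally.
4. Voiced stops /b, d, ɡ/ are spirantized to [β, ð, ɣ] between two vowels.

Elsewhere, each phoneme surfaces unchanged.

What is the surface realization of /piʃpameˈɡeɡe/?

[pʰəʃpəməˈɣeɣə]

/p/ (word-initial) occurs word-initially → [pʰ] by rule 2.
Rule 1 applies to /i/ (between /p/ and /ʃ/: in an unstressed syllable) → [ə].
/ʃ/ (between /i/ and /p/) is unaffected → [ʃ].
/p/ (between /ʃ/ and /a/) is in the target of rule 2 but the environment (word-initially) is not met → [p].
/a/ (between /p/ and /m/) occurs in an unstressed syllable → [ə] by rule 1.
/m/ (between /a/ and /e/): no rule targets it → [m].
/e/ (between /m/ and /ɡ/) occurs in an unstressed syllable → [ə] by rule 1.
Rule 4 applies to /ɡ/ (between /e/ and /e/: between two vowels) → [ɣ].
/e/ (between /ɡ/ and /ɡ/): rule 1 targets it, but not in an unstressed syllable → unchanged [e].
/ɡ/ meets the environment for rule 4 (between two vowels) → [ɣ].
/e/ — word-final, in an unstressed syllable — surfaces as [ə] (rule 1).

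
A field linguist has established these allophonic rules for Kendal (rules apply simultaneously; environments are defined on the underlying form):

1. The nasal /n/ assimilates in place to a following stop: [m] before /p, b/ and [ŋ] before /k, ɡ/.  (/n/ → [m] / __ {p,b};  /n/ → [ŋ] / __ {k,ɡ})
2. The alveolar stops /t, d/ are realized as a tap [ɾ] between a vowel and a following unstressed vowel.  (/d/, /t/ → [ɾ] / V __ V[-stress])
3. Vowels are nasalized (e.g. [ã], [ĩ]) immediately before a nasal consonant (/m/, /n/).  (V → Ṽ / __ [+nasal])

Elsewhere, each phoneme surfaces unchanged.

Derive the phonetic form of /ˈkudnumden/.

/k/ (word-initial) is unaffected → [k].
/u/ (between /k/ and /d/) fails the environment for rule 3, so it stays [u].
/d/ (between /u/ and /n/) is in the target of rule 2 but the environment (between a vowel and a following unstressed vowel) is not met → [d].
/n/ (between /d/ and /u/) fails the environment for rule 1, so it stays [n].
/u/ (between /n/ and /m/) occurs before a nasal consonant → [ũ] by rule 3.
/m/ (between /u/ and /d/): no rule targets it → [m].
/d/ (between /m/ and /e/): rule 2 targets it, but not between a vowel and a following unstressed vowel → unchanged [d].
/e/ (between /d/ and /n/) occurs before a nasal consonant → [ẽ] by rule 3.
/n/ (word-final) is in the target of rule 1 but the environment (before a labial or velar stop) is not met → [n].

[ˈkudnũmdẽn]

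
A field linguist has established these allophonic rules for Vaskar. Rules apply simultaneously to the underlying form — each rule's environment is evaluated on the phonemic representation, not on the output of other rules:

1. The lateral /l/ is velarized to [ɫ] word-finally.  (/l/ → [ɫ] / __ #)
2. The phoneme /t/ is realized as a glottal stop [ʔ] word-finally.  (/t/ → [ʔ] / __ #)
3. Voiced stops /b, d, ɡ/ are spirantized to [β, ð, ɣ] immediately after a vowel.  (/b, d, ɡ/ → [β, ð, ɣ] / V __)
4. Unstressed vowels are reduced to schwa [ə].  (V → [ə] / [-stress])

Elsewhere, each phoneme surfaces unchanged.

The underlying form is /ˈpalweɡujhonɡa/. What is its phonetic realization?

[ˈpalwəɣəjhənɡə]

/a/ — between /p/ and /l/; rule 4 does not apply here → [a].
/l/ (between /a/ and /w/): rule 1 targets it, but not word-finally → unchanged [l].
Rule 4 applies to /e/ (between /w/ and /ɡ/: in an unstressed syllable) → [ə].
/ɡ/ — between /e/ and /u/, immediately after a vowel — surfaces as [ɣ] (rule 3).
/u/ meets the environment for rule 4 (in an unstressed syllable) → [ə].
/o/ (between /h/ and /n/) occurs in an unstressed syllable → [ə] by rule 4.
/ɡ/ (between /n/ and /a/): rule 3 targets it, but not immediately after a vowel → unchanged [ɡ].
/a/ (word-final): in an unstressed syllable, so rule 4 applies → [ə].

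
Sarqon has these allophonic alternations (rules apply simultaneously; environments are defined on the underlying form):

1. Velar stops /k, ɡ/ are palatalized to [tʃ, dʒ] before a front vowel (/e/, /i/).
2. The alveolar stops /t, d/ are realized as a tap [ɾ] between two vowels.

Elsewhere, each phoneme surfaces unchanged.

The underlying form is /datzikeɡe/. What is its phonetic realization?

[datzitʃedʒe]

/d/ — word-initial; rule 2 does not apply here → [d].
/a/ (between /d/ and /t/) is unaffected → [a].
/t/ (between /a/ and /z/): rule 2 targets it, but not between two vowels → unchanged [t].
/z/ — not in any rule's target class → [z].
/i/ stays [i].
Rule 1 applies to /k/ (between /i/ and /e/: before a front vowel) → [tʃ].
/e/ stays [e].
/ɡ/ meets the environment for rule 1 (before a front vowel) → [dʒ].
/e/ (word-final): no rule targets it → [e].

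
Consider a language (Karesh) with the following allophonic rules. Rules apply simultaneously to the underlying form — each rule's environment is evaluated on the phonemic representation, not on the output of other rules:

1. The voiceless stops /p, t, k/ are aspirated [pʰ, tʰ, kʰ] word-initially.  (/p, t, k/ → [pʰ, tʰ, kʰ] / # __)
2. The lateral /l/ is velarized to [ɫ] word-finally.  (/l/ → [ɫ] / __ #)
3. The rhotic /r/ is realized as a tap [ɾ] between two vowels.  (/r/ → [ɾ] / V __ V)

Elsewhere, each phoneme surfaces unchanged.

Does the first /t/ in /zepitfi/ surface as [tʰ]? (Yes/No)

/t/ (between /i/ and /f/): rule 1 targets it, but not word-initially → unchanged [t].
The actual realization is [t], not [tʰ].

No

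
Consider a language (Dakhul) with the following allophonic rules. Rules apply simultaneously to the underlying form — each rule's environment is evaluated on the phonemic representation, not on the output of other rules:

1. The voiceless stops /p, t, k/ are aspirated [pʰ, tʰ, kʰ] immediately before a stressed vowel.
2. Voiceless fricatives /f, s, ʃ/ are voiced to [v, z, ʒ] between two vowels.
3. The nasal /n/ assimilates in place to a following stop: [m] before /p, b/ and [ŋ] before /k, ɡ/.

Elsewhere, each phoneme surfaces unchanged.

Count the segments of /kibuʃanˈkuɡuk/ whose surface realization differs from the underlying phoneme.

Segments that undergo a rule: /ʃ/ → [ʒ] (rule 2); /n/ → [ŋ] (rule 3); /k/ → [kʰ] (rule 1).
All other segments surface unchanged.

3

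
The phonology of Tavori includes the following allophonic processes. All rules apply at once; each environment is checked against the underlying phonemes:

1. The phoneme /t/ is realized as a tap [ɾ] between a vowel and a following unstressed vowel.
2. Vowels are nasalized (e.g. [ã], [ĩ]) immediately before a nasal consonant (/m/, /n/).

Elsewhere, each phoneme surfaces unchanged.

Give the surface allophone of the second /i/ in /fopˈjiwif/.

/i/ (between /w/ and /f/) fails the environment for rule 2, so it stays [i].

[i]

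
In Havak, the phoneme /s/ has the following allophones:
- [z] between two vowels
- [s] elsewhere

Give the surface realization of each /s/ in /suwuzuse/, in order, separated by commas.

Occurrence 1 (position 1): no conditioning environment matches → elsewhere allophone [s].
Occurrence 2 (position 7): between two vowels → [z].

[s], [z]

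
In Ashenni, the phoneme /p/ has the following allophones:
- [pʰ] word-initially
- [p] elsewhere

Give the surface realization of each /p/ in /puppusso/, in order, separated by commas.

Occurrence 1 (position 1): word-initially → [pʰ].
Occurrence 2 (position 3): no conditioning environment matches → elsewhere allophone [p].
Occurrence 3 (position 4): no conditioning environment matches → elsewhere allophone [p].

[pʰ], [p], [p]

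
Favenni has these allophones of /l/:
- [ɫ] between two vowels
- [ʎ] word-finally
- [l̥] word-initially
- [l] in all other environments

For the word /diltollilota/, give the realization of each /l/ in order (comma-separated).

[l], [l], [l], [ɫ]

Occurrence 1 (position 3): no conditioning environment matches → elsewhere allophone [l].
Occurrence 2 (position 6): no conditioning environment matches → elsewhere allophone [l].
Occurrence 3 (position 7): no conditioning environment matches → elsewhere allophone [l].
Occurrence 4 (position 9): between two vowels → [ɫ].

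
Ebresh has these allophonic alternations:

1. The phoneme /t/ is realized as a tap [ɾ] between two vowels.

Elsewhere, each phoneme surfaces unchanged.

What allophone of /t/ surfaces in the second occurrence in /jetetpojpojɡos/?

/t/ (between /e/ and /p/) fails the environment for rule 1, so it stays [t].

[t]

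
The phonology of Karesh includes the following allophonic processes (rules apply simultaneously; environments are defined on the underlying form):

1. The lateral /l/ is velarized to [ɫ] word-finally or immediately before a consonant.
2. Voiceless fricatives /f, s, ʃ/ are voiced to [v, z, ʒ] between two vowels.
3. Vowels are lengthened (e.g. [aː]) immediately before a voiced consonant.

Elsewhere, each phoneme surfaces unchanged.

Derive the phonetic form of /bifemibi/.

[biveːmiːbi]

/b/ stays [b].
/i/ (between /b/ and /f/) is in the target of rule 3 but the environment (before a voiced consonant) is not met → [i].
/f/ (between /i/ and /e/): between two vowels, so rule 2 applies → [v].
Rule 3 applies to /e/ (between /f/ and /m/: before a voiced consonant) → [eː].
/m/ (between /e/ and /i/): no rule targets it → [m].
/i/ (between /m/ and /b/): before a voiced consonant, so rule 3 applies → [iː].
/b/ stays [b].
/i/ (word-final) is in the target of rule 3 but the environment (before a voiced consonant) is not met → [i].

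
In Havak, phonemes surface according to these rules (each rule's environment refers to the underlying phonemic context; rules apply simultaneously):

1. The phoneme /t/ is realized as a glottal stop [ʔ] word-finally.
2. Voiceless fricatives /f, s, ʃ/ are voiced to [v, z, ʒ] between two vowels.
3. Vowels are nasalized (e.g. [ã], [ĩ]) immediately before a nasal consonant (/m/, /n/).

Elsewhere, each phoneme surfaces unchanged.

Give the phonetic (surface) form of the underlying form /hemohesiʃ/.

/h/ stays [h].
Rule 3 applies to /e/ (between /h/ and /m/: before a nasal consonant) → [ẽ].
/m/ (between /e/ and /o/) is unaffected → [m].
/o/ (between /m/ and /h/) fails the environment for rule 3, so it stays [o].
/h/ stays [h].
/e/ (between /h/ and /s/) fails the environment for rule 3, so it stays [e].
/s/ meets the environment for rule 2 (between two vowels) → [z].
/i/ — between /s/ and /ʃ/; rule 3 does not apply here → [i].
/ʃ/ (word-final) fails the environment for rule 2, so it stays [ʃ].

[hẽmoheziʃ]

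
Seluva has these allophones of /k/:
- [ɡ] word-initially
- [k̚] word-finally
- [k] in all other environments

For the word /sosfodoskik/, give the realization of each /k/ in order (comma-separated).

[k], [k̚]

Occurrence 1 (position 9): no conditioning environment matches → elsewhere allophone [k].
Occurrence 2 (position 11): word-finally → [k̚].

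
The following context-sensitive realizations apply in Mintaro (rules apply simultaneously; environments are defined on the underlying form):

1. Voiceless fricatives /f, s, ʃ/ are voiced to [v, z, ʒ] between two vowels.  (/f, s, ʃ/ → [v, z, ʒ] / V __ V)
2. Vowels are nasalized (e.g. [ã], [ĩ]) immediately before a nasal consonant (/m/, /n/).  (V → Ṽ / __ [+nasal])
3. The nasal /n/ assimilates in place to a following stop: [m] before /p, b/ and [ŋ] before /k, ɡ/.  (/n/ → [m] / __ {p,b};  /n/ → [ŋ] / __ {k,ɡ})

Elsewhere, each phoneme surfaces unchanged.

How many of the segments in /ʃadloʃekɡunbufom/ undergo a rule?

Segments that undergo a rule: /ʃ/ → [ʒ] (rule 1); /u/ → [ũ] (rule 2); /n/ → [m] (rule 3); /f/ → [v] (rule 1); /o/ → [õ] (rule 2).
All other segments surface unchanged.

5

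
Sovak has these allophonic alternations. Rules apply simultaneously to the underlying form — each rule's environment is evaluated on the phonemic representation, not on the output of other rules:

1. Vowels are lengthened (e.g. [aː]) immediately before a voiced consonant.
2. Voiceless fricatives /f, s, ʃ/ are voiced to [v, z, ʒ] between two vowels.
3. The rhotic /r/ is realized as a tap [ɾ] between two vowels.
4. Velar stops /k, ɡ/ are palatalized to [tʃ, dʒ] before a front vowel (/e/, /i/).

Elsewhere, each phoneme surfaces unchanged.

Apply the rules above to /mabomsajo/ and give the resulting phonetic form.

[maːboːmsaːjo]

/m/ stays [m].
/a/ (between /m/ and /b/) occurs before a voiced consonant → [aː] by rule 1.
/b/ — not in any rule's target class → [b].
/o/ (between /b/ and /m/): before a voiced consonant, so rule 1 applies → [oː].
/m/ — not in any rule's target class → [m].
/s/ — between /m/ and /a/; rule 2 does not apply here → [s].
/a/ — between /s/ and /j/, before a voiced consonant — surfaces as [aː] (rule 1).
/j/ (between /a/ and /o/) is unaffected → [j].
/o/ (word-final) fails the environment for rule 1, so it stays [o].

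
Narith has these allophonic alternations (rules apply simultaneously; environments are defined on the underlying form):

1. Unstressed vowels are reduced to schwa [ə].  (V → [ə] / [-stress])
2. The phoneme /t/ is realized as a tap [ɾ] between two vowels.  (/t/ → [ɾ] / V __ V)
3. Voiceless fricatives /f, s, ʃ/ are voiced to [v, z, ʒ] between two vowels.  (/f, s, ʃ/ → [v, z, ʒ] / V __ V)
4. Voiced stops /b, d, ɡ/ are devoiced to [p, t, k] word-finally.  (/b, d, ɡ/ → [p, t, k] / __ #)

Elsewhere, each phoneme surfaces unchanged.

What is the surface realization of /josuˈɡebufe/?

/j/ stays [j].
/o/ (between /j/ and /s/) occurs in an unstressed syllable → [ə] by rule 1.
/s/ (between /o/ and /u/) occurs between two vowels → [z] by rule 3.
/u/ (between /s/ and /ɡ/) occurs in an unstressed syllable → [ə] by rule 1.
/ɡ/ (between /u/ and /e/): rule 4 targets it, but not word-finally → unchanged [ɡ].
/e/ (between /ɡ/ and /b/) fails the environment for rule 1, so it stays [e].
/b/ (between /e/ and /u/) is in the target of rule 4 but the environment (word-finally) is not met → [b].
/u/ meets the environment for rule 1 (in an unstressed syllable) → [ə].
/f/ — between /u/ and /e/, between two vowels — surfaces as [v] (rule 3).
Rule 1 applies to /e/ (word-final: in an unstressed syllable) → [ə].

[jəzəˈɡebəvə]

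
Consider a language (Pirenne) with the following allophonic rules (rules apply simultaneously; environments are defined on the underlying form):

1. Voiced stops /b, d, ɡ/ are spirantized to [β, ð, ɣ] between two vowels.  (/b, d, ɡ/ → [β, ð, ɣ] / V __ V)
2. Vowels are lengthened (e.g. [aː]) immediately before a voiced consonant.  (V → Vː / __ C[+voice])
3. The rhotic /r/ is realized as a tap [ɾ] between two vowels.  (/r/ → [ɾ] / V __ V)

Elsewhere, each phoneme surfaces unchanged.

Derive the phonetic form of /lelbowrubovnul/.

[leːlboːwruːβoːvnuːl]

/l/ stays [l].
/e/ (between /l/ and /l/) occurs before a voiced consonant → [eː] by rule 2.
/l/ (between /e/ and /b/): no rule targets it → [l].
/b/ (between /l/ and /o/) fails the environment for rule 1, so it stays [b].
/o/ (between /b/ and /w/): before a voiced consonant, so rule 2 applies → [oː].
/w/ stays [w].
/r/ (between /w/ and /u/) fails the environment for rule 3, so it stays [r].
/u/ — between /r/ and /b/, before a voiced consonant — surfaces as [uː] (rule 2).
Rule 1 applies to /b/ (between /u/ and /o/: between two vowels) → [β].
Rule 2 applies to /o/ (between /b/ and /v/: before a voiced consonant) → [oː].
/v/ (between /o/ and /n/): no rule targets it → [v].
/n/ (between /v/ and /u/) is unaffected → [n].
/u/ (between /n/ and /l/): before a voiced consonant, so rule 2 applies → [uː].
/l/ stays [l].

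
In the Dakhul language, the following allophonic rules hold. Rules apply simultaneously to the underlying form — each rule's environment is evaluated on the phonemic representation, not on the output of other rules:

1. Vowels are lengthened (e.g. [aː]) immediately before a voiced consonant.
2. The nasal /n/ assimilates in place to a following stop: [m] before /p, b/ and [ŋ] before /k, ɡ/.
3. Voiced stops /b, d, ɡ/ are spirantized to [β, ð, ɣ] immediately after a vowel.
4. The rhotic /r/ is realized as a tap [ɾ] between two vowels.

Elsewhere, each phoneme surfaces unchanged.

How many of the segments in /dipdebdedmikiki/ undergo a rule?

4

Segments that undergo a rule: /e/ → [eː] (rule 1); /b/ → [β] (rule 3); /e/ → [eː] (rule 1); /d/ → [ð] (rule 3).
All other segments surface unchanged.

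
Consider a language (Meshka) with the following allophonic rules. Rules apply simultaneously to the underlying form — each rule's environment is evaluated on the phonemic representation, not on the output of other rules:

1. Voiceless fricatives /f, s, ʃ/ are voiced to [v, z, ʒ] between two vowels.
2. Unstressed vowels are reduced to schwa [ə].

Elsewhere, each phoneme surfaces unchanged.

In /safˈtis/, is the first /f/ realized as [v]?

/f/ (between /a/ and /t/) is in the target of rule 1 but the environment (between two vowels) is not met → [f].
The actual realization is [f], not [v].

No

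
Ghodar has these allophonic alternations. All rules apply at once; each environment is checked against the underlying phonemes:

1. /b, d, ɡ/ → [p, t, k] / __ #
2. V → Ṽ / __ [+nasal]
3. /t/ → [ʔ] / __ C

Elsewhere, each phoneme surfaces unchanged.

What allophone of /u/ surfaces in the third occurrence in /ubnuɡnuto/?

/u/ (between /n/ and /t/): rule 2 targets it, but not before a nasal consonant → unchanged [u].

[u]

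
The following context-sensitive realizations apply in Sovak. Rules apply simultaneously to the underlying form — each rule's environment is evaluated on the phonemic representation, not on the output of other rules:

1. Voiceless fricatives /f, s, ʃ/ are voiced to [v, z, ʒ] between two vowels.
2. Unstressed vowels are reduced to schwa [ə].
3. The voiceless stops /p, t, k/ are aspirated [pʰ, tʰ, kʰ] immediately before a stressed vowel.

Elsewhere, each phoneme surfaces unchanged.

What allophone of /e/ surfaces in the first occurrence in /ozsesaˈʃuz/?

[ə]

/e/ (between /s/ and /s/) occurs in an unstressed syllable → [ə] by rule 2.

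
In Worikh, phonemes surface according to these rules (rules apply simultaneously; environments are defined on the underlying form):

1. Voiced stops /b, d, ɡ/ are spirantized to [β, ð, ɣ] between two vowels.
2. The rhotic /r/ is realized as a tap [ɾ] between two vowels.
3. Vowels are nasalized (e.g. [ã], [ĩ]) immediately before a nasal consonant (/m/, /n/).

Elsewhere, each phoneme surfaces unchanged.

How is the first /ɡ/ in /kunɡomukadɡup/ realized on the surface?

[ɡ]

/ɡ/ (between /n/ and /o/) is in the target of rule 1 but the environment (between two vowels) is not met → [ɡ].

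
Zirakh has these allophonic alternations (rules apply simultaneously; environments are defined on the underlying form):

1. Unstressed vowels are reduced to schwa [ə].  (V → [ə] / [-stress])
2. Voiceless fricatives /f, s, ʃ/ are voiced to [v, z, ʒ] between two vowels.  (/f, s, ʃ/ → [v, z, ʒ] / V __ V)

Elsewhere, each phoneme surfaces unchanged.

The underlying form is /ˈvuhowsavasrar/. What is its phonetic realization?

[ˈvuhəwsəvəsrər]

/u/ — between /v/ and /h/; rule 1 does not apply here → [u].
Rule 1 applies to /o/ (between /h/ and /w/: in an unstressed syllable) → [ə].
/s/ (between /w/ and /a/) fails the environment for rule 2, so it stays [s].
/a/ meets the environment for rule 1 (in an unstressed syllable) → [ə].
/a/ meets the environment for rule 1 (in an unstressed syllable) → [ə].
/s/ (between /a/ and /r/) fails the environment for rule 2, so it stays [s].
/a/ meets the environment for rule 1 (in an unstressed syllable) → [ə].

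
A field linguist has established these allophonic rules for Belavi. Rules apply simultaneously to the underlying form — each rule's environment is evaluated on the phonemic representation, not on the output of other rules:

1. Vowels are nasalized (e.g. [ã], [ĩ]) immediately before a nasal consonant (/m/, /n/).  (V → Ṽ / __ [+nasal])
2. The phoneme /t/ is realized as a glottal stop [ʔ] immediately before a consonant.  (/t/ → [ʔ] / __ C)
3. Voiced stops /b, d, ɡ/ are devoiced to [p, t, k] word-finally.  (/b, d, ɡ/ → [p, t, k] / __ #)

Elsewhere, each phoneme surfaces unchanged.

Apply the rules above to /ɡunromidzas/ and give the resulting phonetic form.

[ɡũnrõmidzas]

/ɡ/ (word-initial) is in the target of rule 3 but the environment (word-finally) is not met → [ɡ].
/u/ — between /ɡ/ and /n/, before a nasal consonant — surfaces as [ũ] (rule 1).
/n/ — not in any rule's target class → [n].
/r/ (between /n/ and /o/): no rule targets it → [r].
/o/ (between /r/ and /m/): before a nasal consonant, so rule 1 applies → [õ].
/m/ (between /o/ and /i/) is unaffected → [m].
/i/ (between /m/ and /d/) is in the target of rule 1 but the environment (before a nasal consonant) is not met → [i].
/d/ (between /i/ and /z/): rule 3 targets it, but not word-finally → unchanged [d].
/z/ stays [z].
/a/ (between /z/ and /s/): rule 1 targets it, but not before a nasal consonant → unchanged [a].
/s/ stays [s].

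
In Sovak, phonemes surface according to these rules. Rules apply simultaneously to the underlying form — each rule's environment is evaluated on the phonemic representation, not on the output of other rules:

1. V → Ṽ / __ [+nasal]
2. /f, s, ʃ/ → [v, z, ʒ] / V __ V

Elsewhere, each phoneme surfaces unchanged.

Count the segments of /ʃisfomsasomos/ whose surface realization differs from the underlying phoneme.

Segments that undergo a rule: /o/ → [õ] (rule 1); /s/ → [z] (rule 2); /o/ → [õ] (rule 1).
All other segments surface unchanged.

3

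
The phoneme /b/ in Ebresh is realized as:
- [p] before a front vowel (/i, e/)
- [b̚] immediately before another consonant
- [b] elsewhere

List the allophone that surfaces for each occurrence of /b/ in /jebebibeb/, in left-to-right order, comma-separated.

Occurrence 1 (position 3): before a front vowel (/i, e/) → [p].
Occurrence 2 (position 5): before a front vowel (/i, e/) → [p].
Occurrence 3 (position 7): before a front vowel (/i, e/) → [p].
Occurrence 4 (position 9): no conditioning environment matches → elsewhere allophone [b].

[p], [p], [p], [b]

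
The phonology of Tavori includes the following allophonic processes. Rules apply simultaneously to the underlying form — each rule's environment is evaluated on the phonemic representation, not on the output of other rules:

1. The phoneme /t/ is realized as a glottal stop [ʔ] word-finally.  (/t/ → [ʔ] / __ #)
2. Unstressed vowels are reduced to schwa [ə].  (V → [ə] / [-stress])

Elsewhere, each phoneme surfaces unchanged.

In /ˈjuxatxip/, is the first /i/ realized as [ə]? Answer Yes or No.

/i/ (between /x/ and /p/): in an unstressed syllable, so rule 2 applies → [ə].
The actual realization is [ə], which matches [ə].

Yes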